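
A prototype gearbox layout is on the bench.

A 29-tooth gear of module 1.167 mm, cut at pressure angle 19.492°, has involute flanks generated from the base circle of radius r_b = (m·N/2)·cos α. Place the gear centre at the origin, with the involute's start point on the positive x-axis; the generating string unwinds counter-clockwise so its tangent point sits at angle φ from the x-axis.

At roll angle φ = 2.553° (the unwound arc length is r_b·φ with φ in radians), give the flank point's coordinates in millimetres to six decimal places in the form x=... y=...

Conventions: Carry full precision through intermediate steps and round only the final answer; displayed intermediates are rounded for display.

topology: single-mesh involute geometry — m = 1.167, N = 29
pitch radius r_p = m·N/2 = 1.167·29/2 = 16.921500
base radius r_b = r_p·cos α = 16.921500·cos 19.492° = 15.951697
roll angle φ = 2.553° = 0.04455826 rad
x = r_b·(cos φ + φ·sin φ) = 15.967524
y = r_b·(sin φ − φ·cos φ) = 0.000470

x=15.967524 y=0.000470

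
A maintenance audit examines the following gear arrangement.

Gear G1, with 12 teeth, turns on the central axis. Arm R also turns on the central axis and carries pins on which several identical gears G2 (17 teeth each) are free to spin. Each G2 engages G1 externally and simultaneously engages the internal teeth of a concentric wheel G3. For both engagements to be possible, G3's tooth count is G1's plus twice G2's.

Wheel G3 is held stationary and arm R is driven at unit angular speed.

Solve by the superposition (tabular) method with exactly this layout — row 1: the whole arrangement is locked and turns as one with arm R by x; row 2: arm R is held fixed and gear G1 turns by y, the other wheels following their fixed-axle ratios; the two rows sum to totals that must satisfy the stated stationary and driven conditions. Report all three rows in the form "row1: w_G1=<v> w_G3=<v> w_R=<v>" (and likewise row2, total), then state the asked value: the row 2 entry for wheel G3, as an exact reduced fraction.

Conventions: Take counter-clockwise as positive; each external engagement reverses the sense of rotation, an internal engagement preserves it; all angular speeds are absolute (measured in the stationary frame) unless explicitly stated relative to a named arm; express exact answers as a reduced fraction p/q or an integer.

row1: w_G1=1 w_G3=1 w_R=1
row2: w_G1=23/6 w_G3=-1 w_R=0
total: w_G1=29/6 w_G3=0 w_R=1
asked value: -1

class = planetary set [G3 = 12+2·17 = 46; Willis about the carrier]
superposition row 1 [locked train]: every member turns x
superposition row 2 [arm held]: sun y, ring −(12/46)·y, arm 0
boundary: total ω_ring = x − (12/46)·y = 0 and total ω_arm = x = 1  ⇒  y = 23/6, x = 1
row 2 ring = −(12/46)·23/6 = -1
totals (row 1 + row 2): sun 1 + 23/6 = 29/6, ring 1 + (-1) = 0, arm 1 + 0 = 1
asked cell (row2, ring) = -1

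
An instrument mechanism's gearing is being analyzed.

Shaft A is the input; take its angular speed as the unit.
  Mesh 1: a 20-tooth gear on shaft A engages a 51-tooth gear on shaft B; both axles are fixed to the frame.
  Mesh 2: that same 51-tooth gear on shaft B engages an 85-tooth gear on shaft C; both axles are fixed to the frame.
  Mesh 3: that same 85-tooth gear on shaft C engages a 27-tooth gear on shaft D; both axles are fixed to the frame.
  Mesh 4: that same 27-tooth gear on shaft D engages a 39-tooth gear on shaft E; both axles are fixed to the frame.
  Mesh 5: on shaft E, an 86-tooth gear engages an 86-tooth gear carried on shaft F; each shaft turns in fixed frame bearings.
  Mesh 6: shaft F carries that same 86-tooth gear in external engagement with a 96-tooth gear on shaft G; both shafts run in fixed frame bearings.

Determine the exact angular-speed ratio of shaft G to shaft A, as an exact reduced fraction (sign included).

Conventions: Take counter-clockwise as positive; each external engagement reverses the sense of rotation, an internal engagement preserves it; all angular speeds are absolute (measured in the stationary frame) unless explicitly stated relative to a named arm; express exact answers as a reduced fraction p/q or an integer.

class = fixed-axis compound train [6 meshes; 6 ratios multiply, 6 sense flips]
mesh 1 [20T→51T]: running ratio 20/51, sense −
mesh 2 [51T→85T]: running ratio 4/17, sense +
mesh 3 [85T→27T]: running ratio 20/27, sense −
mesh 4 [27T→39T]: running ratio 20/39, sense +
mesh 5 [86T→86T]: running ratio 20/39, sense −
mesh 6 [86T→96T]: running ratio 215/468, sense +
ω_out/ω_in = 215/468

215/468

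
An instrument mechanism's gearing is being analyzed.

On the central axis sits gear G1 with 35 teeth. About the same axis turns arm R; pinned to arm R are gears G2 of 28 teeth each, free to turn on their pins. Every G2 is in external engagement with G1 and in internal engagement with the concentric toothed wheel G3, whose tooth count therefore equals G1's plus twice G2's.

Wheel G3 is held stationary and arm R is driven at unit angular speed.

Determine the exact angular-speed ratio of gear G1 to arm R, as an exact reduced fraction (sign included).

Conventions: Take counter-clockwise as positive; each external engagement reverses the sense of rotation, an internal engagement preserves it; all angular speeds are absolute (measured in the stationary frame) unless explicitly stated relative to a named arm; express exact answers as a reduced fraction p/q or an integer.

topology: planetary set — G1 35T / G2 28T / G3 91T, arm = carrier (Willis)
ring teeth: 35 + 2·28 = 91
35(ω_sun−ω_arm) = −91(ω_ring−ω_arm),  ω_ring = 0, ω_arm = 1
ω_sun = 1 − (91/35)(0−1) = 18/5
ω_out/ω_in = 18/5

18/5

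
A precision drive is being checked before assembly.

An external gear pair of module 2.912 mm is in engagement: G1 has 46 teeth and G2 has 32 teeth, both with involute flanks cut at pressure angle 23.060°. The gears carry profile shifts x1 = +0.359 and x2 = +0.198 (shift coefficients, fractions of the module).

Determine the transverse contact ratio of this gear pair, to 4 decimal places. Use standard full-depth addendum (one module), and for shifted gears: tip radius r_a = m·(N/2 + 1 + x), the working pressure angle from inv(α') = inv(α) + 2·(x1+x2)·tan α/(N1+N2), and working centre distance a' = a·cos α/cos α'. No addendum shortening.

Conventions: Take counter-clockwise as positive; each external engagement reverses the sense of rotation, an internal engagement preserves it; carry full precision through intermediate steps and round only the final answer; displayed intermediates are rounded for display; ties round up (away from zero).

single-mesh involute tooth geometry (46T engaging 32T at module 2.912)
base radii: r_b1 = 61.624295, r_b2 = 42.869074
tip radii: r_a1 = 70.933408, r_a2 = 50.080576
inv(α') = inv(23.060°) + 2·(+0.359+0.198)·tan α/(46+32) = 0.02931835  ⇒  α' = 24.82550°
a' = a·cos α / cos α' = 113.5680·cos 23.060°/cos 24.82550° = 115.132701
action lengths: √(r_a1²−r_b1²) = 35.128261, √(r_a2²−r_b2²) = 25.890279
base pitch p_b = π·m·cos α = 8.417323
CR = (35.128261 + 25.890279 − 115.132701·sin 24.82550°)/8.417323 = 1.506343
contact ratio ≈ 1.5063

1.5063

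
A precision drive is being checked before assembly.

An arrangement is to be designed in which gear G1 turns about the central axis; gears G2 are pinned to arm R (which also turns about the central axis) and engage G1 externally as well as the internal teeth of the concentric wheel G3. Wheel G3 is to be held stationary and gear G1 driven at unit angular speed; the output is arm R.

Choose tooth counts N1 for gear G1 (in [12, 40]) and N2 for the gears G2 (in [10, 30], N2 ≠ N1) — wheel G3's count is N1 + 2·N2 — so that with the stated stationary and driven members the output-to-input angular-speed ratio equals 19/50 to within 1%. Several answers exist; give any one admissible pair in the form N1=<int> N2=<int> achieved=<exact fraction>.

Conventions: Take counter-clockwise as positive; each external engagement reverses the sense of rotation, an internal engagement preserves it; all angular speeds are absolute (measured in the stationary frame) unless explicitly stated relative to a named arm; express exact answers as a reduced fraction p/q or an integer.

topology: planetary set — design target 19/50, arm = carrier (Willis)
Willis with ω_ring = 0: ω_arm/ω_sun = N1/(N1+N3); set equal to 19/50  ⇒  N3/N1 = 1/(19/50) − 1 = 31/19
N3 = N1 + 2·N2  ⇒  N2/N1 = (N3/N1 − 1)/2 = (31/19 − 1)/2 = 6/19
smallest multiple with N1 ≥ 12 and N2 ≥ 10: k = 2  ⇒  N1 = 2·19 = 38, N2 = 2·6 = 12 (N1 ≤ 40, N2 ≤ 30, N2 ≠ N1 ✓), N3 = 38 + 2·12 = 62
check: N1/(N1+N3) with N1 = 38, N3 = 62 gives 19/50; |achieved − target| = 0 ≤ 19/5000 ✓

N1=38 N2=12 achieved=19/50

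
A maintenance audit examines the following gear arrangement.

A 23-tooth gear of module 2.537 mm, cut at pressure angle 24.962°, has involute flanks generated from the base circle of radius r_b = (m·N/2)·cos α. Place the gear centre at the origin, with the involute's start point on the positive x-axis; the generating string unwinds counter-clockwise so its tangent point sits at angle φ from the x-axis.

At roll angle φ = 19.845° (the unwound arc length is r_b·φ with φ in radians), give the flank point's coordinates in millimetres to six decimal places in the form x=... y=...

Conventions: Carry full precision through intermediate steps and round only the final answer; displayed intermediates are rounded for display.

class = single-mesh tooth geometry [base-circle involute, m = 2.537, 23T]
pitch radius r_p = m·N/2 = 2.537·23/2 = 29.175500
base radius r_b = r_p·cos α = 29.175500·cos 24.962° = 26.450155
roll angle φ = 19.845° = 0.34636059 rad
x = r_b·(cos φ + φ·sin φ) = 27.989443
y = r_b·(sin φ − φ·cos φ) = 0.361971

x=27.989443 y=0.361971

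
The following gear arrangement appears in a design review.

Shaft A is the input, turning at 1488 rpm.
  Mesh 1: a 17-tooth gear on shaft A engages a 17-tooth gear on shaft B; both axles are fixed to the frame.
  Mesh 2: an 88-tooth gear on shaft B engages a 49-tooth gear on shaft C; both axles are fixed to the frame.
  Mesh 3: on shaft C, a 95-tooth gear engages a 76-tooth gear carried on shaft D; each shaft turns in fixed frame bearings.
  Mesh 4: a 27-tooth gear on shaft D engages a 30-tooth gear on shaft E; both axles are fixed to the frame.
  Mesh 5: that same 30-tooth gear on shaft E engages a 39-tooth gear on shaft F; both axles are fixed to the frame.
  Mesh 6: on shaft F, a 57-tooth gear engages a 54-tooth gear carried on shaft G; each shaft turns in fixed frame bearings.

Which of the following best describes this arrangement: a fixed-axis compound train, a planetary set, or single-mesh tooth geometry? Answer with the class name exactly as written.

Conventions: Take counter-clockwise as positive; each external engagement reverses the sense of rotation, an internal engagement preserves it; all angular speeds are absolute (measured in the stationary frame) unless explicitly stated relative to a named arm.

fixed-axis compound train

class = fixed-axis compound train [6 meshes; 6 ratios multiply, 6 sense flips]
classification: fixed-axis compound train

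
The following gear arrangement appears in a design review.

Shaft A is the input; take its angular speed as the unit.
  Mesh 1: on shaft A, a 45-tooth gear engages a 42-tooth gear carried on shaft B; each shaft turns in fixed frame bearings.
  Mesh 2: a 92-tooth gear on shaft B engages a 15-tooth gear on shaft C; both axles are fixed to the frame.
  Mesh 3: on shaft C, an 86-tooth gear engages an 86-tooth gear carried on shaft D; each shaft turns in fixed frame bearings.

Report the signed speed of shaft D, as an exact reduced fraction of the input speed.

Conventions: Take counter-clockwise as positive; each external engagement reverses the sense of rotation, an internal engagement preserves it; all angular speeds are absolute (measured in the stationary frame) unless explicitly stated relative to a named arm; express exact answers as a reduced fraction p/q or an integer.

-46/7

3-mesh fixed-axis compound train (all bearings frame-fixed)
mesh 1 [45T→42T]: |ω|/ω_in = 1×45/42 = 15/14, sense flips to −
mesh 2 [92T→15T]: |ω|/ω_in = (15/14)×92/15 = 46/7, sense flips to +
mesh 3 [86T→86T]: |ω|/ω_in = (46/7)×86/86 = 46/7, sense flips to −
signed output speed (× input speed) = -46/7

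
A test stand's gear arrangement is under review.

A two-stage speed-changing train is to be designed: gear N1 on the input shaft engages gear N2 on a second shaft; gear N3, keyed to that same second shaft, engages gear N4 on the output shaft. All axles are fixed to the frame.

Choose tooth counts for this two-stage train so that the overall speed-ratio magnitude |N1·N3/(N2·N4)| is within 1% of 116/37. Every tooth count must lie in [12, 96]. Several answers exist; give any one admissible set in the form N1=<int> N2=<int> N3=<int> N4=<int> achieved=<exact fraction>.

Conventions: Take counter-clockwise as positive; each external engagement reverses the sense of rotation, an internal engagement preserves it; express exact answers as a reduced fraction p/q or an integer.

topology: fixed-axis compound train — 2 stages, target 116/37
target = 116/37 in lowest terms: an exact hit needs N1·N3 = k·116 and N2·N4 = k·37 for one integer k, every count in [12, 96]; additionally prefer no 1:1 stage (N1 ≠ N2, N3 ≠ N4)
k = 1…11: no 1:1-free in-range split of k·116 and k·37 into factor pairs; take k = 12
k = 12: N1·N3 = 1392 = 16·87, N2·N4 = 444 = 12·37
achieved = 16·87/(12·37) = 116/37; |achieved − target| = 0 ≤ 29/925 ✓

N1=16 N2=12 N3=87 N4=37 achieved=116/37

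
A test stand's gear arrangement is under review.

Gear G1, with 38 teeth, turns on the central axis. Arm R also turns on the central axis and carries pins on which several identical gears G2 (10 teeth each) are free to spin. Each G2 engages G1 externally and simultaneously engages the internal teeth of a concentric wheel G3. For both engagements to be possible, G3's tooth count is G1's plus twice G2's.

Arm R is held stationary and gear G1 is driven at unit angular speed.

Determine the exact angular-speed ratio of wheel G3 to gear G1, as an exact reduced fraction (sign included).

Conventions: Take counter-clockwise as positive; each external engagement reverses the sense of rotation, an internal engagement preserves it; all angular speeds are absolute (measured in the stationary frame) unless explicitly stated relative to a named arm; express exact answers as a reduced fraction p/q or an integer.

topology: planetary set — G1 38T / G2 10T / G3 58T, arm = carrier (Willis)
ring teeth: 38 + 2·10 = 58
38(ω_sun−ω_arm) = −58(ω_ring−ω_arm),  ω_arm = 0, ω_sun = 1
ω_ring = 0 − (38/58)(1−0) = -19/29
ω_out/ω_in = -19/29

-19/29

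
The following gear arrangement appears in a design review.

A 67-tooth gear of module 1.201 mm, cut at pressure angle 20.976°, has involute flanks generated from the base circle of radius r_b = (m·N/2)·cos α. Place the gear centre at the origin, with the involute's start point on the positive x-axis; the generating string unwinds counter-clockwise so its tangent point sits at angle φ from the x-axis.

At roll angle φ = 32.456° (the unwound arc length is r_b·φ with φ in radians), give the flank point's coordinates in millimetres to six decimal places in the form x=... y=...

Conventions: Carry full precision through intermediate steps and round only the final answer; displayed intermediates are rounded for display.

x=43.119599 y=2.203966

recognized (one wheel, involute flank): single-mesh tooth geometry, m = 1.201, N = 67
pitch radius r_p = m·N/2 = 1.201·67/2 = 40.233500
base radius r_b = r_p·cos α = 40.233500·cos 20.976° = 37.567244
roll angle φ = 32.456° = 0.56646406 rad
x = r_b·(cos φ + φ·sin φ) = 43.119599
y = r_b·(sin φ − φ·cos φ) = 2.203966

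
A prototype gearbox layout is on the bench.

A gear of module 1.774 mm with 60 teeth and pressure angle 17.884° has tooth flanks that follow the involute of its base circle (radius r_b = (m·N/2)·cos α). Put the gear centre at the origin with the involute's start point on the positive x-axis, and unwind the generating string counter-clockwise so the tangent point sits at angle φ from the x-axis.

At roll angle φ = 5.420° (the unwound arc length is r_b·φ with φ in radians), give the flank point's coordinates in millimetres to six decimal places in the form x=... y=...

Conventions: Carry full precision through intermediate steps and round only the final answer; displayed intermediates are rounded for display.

x=50.874529 y=0.014279

topology: single-mesh involute geometry — m = 1.774, N = 60
pitch radius r_p = m·N/2 = 1.774·60/2 = 53.220000
base radius r_b = r_p·cos α = 53.220000·cos 17.884° = 50.648420
roll angle φ = 5.420° = 0.09459685 rad
x = r_b·(cos φ + φ·sin φ) = 50.874529
y = r_b·(sin φ − φ·cos φ) = 0.014279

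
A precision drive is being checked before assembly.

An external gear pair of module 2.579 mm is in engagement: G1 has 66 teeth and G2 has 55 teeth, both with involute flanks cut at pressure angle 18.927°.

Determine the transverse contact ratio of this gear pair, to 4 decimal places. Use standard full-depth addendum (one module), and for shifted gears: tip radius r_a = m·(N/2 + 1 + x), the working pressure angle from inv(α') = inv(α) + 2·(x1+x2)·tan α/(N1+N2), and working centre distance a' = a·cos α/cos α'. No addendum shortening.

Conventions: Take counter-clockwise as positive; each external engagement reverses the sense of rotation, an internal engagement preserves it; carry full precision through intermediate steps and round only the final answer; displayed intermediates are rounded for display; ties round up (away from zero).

1.8489

topology: single-mesh involute geometry — m = 2.579, 66T/55T pair
base radii: r_b1 = 80.505487, r_b2 = 67.087906
tip radii: r_a1 = 87.686000, r_a2 = 73.501500
no profile shift: α' = α, a' = a
action lengths: √(r_a1²−r_b1²) = 34.751996, √(r_a2²−r_b2²) = 30.028044
base pitch p_b = π·m·cos α = 7.664104
CR = (34.751996 + 30.028044 − 156.029500·sin 18.92700°)/7.664104 = 1.848854
contact ratio ≈ 1.8489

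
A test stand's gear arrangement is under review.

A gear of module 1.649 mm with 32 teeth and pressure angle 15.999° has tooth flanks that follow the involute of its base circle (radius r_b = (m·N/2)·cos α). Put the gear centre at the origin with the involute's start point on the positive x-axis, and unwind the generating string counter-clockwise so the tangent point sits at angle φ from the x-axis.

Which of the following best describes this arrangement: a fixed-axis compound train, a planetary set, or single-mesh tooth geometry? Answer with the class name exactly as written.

recognized (one wheel, involute flank): single-mesh tooth geometry, m = 1.649, N = 32
classification: single-mesh tooth geometry

single-mesh tooth geometry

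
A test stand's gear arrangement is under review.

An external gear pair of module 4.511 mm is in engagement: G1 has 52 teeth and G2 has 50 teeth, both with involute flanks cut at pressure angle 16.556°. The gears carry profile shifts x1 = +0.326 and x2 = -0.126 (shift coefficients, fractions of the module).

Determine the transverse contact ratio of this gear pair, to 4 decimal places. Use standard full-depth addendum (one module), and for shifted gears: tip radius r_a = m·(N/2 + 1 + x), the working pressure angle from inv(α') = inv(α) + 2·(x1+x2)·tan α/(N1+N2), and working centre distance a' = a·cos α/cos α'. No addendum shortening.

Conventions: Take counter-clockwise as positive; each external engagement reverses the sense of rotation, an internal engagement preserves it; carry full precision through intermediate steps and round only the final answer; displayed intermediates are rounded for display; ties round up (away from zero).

1.9125

topology: single-mesh involute geometry — m = 4.511, 52T/50T pair
base radii: r_b1 = 112.423520, r_b2 = 108.099539
tip radii: r_a1 = 123.267586, r_a2 = 116.717614
inv(α') = inv(16.556°) + 2·(+0.326-0.126)·tan α/(52+50) = 0.00948603  ⇒  α' = 17.27792°
a' = a·cos α / cos α' = 230.0610·cos 16.556°/cos 17.27792° = 230.944351
action lengths: √(r_a1²−r_b1²) = 50.555414, √(r_a2²−r_b2²) = 44.016942
base pitch p_b = π·m·cos α = 13.584189
CR = (50.555414 + 44.016942 − 230.944351·sin 17.27792°)/13.584189 = 1.912538
contact ratio ≈ 1.9125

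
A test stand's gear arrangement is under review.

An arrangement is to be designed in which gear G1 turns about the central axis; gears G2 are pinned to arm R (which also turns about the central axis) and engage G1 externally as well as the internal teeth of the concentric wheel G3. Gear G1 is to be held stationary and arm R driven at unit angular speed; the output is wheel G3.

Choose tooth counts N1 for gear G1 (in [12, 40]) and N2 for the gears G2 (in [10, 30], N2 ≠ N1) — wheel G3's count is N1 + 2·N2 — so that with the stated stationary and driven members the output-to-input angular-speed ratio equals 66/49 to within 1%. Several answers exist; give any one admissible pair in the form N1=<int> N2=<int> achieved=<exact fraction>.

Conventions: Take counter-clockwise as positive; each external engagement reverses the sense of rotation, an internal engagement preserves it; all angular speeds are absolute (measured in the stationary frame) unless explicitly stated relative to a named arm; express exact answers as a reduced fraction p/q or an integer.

design class (target 66/49): planetary set
Willis with ω_sun = 0: ω_ring/ω_arm = (N1+N3)/N3; set equal to 66/49  ⇒  N3/N1 = 1/(66/49 − 1) = 49/17
N3 = N1 + 2·N2  ⇒  N2/N1 = (N3/N1 − 1)/2 = (49/17 − 1)/2 = 16/17
smallest multiple with N1 ≥ 12 and N2 ≥ 10: k = 1  ⇒  N1 = 1·17 = 17, N2 = 1·16 = 16 (N1 ≤ 40, N2 ≤ 30, N2 ≠ N1 ✓), N3 = 17 + 2·16 = 49
check: (N1+N3)/N3 with N1 = 17, N3 = 49 gives 66/49; |achieved − target| = 0 ≤ 33/2450 ✓

N1=17 N2=16 achieved=66/49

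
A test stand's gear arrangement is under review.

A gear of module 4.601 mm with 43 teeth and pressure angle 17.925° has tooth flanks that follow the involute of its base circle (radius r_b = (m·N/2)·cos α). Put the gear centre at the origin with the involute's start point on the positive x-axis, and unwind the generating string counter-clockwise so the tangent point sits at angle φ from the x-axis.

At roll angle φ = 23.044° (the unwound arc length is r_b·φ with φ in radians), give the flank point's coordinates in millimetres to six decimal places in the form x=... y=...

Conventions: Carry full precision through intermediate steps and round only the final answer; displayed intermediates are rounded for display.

class = single-mesh tooth geometry [base-circle involute, m = 4.601, 43T]
pitch radius r_p = m·N/2 = 4.601·43/2 = 98.921500
base radius r_b = r_p·cos α = 98.921500·cos 17.925° = 94.119871
roll angle φ = 23.044° = 0.40219367 rad
x = r_b·(cos φ + φ·sin φ) = 101.427184
y = r_b·(sin φ − φ·cos φ) = 2.008280

x=101.427184 y=2.008280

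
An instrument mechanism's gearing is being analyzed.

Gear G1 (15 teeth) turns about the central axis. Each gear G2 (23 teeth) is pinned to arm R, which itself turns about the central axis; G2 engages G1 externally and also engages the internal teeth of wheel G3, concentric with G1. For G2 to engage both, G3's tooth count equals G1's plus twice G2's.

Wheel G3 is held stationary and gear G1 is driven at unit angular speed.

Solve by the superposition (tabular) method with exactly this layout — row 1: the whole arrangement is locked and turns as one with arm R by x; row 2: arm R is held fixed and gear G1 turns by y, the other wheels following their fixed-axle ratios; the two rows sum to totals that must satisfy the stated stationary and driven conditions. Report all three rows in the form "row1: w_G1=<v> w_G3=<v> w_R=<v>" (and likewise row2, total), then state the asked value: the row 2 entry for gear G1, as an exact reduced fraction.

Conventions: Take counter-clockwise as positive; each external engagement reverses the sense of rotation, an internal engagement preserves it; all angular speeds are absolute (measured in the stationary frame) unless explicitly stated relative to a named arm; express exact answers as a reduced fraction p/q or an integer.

row1: w_G1=15/76 w_G3=15/76 w_R=15/76
row2: w_G1=61/76 w_G3=-15/76 w_R=0
total: w_G1=1 w_G3=0 w_R=15/76
asked value: 61/76

recognized (axles ride arm R): planetary set, 15/23/61 teeth
row 1: whole set turns with the arm by x
row 2 — arm fixed, fixed-axis ratios: sun y, ring −(15/61)·y, arm 0
boundary: total ω_ring = x − (15/61)·y = 0 and total ω_sun = x + y = 1  ⇒  y = 61/76, x = 15/76
row 2 ring = −(15/61)·61/76 = -15/76
totals (row 1 + row 2): sun 15/76 + 61/76 = 1, ring 15/76 + (-15/76) = 0, arm 15/76 + 0 = 15/76
asked cell (row2, sun) = 61/76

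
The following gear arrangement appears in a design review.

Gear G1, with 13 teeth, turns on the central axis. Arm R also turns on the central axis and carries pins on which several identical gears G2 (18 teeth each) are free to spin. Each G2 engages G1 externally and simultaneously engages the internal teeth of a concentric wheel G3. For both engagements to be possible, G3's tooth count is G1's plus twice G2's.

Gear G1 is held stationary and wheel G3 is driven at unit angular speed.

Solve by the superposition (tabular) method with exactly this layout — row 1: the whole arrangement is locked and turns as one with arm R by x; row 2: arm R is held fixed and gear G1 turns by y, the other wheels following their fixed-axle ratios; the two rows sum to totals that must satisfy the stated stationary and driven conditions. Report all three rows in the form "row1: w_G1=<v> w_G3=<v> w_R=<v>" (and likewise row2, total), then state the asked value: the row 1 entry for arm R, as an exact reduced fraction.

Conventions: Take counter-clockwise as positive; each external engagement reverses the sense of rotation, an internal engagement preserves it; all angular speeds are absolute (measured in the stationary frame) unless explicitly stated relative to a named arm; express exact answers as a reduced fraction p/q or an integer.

row1: w_G1=49/62 w_G3=49/62 w_R=49/62
row2: w_G1=-49/62 w_G3=13/62 w_R=0
total: w_G1=0 w_G3=1 w_R=49/62
asked value: 49/62

class = planetary set [G3 = 13+2·18 = 49; Willis about the carrier]
superposition row 1 [locked train]: every member turns x
row 2 — arm fixed, fixed-axis ratios: sun y, ring −(13/49)·y, arm 0
boundary: total ω_sun = x + y = 0 and total ω_ring = x − (13/49)·y = 1  ⇒  y = -49/62, x = 49/62
row 2 ring = −(13/49)·(-49/62) = 13/62
totals (row 1 + row 2): sun 49/62 + (-49/62) = 0, ring 49/62 + 13/62 = 1, arm 49/62 + 0 = 49/62
asked cell (row1, arm) = 49/62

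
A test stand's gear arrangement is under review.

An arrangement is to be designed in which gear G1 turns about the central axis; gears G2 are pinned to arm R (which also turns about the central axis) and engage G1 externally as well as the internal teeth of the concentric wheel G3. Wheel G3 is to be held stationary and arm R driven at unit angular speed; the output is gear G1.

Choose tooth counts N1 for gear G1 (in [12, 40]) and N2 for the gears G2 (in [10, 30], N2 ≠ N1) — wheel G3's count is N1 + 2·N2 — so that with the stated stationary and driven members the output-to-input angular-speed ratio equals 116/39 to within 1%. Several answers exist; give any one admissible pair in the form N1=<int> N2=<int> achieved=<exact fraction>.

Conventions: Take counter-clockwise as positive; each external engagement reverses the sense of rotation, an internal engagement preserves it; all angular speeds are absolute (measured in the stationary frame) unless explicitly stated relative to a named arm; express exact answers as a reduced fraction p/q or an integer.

N1=39 N2=19 achieved=116/39

planetary set to be sized for 116/39 (Willis relation)
Willis with ω_ring = 0: ω_sun/ω_arm = (N1+N3)/N1; set equal to 116/39  ⇒  N3/N1 = 116/39 − 1 = 77/39
N3 = N1 + 2·N2  ⇒  N2/N1 = (N3/N1 − 1)/2 = (77/39 − 1)/2 = 19/39
smallest multiple with N1 ≥ 12 and N2 ≥ 10: k = 1  ⇒  N1 = 1·39 = 39, N2 = 1·19 = 19 (N1 ≤ 40, N2 ≤ 30, N2 ≠ N1 ✓), N3 = 39 + 2·19 = 77
check: (N1+N3)/N1 with N1 = 39, N3 = 77 gives 116/39; |achieved − target| = 0 ≤ 29/975 ✓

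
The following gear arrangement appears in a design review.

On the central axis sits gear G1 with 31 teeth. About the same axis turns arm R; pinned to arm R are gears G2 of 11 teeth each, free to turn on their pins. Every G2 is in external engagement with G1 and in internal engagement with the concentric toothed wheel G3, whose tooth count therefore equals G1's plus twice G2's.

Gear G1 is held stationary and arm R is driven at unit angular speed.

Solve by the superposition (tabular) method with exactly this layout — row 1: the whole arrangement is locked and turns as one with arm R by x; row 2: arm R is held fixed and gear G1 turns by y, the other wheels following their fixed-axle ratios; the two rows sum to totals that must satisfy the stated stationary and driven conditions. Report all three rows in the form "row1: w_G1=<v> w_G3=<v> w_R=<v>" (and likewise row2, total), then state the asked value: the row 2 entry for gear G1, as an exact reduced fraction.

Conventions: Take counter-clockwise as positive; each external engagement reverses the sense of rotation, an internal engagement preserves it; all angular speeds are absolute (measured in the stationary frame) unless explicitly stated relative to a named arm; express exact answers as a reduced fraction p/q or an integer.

topology: planetary set — G1 31T / G2 11T / G3 53T, arm = carrier (Willis)
superposition row 1 [locked train]: every member turns x
row 2 — arm fixed, fixed-axis ratios: sun y, ring −(31/53)·y, arm 0
boundary: total ω_sun = x + y = 0 and total ω_arm = x = 1  ⇒  y = -1, x = 1
row 2 ring = −(31/53)·(-1) = 31/53
totals (row 1 + row 2): sun 1 + (-1) = 0, ring 1 + 31/53 = 84/53, arm 1 + 0 = 1
asked cell (row2, sun) = -1

row1: w_G1=1 w_G3=1 w_R=1
row2: w_G1=-1 w_G3=31/53 w_R=0
total: w_G1=0 w_G3=84/53 w_R=1
asked value: -1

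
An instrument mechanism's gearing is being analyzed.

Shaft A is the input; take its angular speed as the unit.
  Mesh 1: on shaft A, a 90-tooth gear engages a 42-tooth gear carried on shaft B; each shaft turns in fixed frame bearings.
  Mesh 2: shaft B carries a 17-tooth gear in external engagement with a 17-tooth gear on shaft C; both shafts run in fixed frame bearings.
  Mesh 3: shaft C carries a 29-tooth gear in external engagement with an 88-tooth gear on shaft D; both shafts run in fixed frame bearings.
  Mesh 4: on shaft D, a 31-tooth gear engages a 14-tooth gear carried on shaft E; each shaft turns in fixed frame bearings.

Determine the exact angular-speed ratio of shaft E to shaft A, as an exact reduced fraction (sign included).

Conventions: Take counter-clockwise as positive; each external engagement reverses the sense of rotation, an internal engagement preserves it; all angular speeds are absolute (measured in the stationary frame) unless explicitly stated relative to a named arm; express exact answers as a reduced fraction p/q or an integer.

class = fixed-axis compound train [4 meshes; 4 ratios multiply, 4 sense flips]
mesh 1 [90T→42T]: running ratio 15/7, sense −
mesh 2 [17T→17T]: running ratio 15/7, sense +
mesh 3 [29T→88T]: running ratio 435/616, sense −
mesh 4 [31T→14T]: running ratio 13485/8624, sense +
ω_out/ω_in = 13485/8624

13485/8624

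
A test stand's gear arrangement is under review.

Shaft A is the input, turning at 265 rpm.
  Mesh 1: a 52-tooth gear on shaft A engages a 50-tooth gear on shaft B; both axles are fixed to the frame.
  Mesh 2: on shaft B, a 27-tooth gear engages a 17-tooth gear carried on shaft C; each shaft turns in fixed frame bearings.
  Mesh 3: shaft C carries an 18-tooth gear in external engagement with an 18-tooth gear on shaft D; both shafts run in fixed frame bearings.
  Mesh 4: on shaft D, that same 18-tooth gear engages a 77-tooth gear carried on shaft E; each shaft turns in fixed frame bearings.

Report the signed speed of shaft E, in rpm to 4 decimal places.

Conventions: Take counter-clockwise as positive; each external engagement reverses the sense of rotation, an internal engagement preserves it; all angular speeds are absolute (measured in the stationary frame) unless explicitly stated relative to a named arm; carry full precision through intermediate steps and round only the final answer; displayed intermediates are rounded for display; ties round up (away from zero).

+102.3236 rpm

4-mesh fixed-axis compound train (all bearings frame-fixed)
mesh 1 [52T→50T]: ω = 265.0000×52/50 = 275.6000 rpm, sense flips to −
mesh 2 [27T→17T]: ω = 275.6000×27/17 = 437.7176 rpm, sense flips to +
mesh 3 [18T→18T]: ω = 437.7176×18/18 = 437.7176 rpm, sense flips to −
mesh 4 [18T→77T]: ω = 437.7176×18/77 = 102.3236 rpm, sense flips to +
signed output speed = +102.3236 rpm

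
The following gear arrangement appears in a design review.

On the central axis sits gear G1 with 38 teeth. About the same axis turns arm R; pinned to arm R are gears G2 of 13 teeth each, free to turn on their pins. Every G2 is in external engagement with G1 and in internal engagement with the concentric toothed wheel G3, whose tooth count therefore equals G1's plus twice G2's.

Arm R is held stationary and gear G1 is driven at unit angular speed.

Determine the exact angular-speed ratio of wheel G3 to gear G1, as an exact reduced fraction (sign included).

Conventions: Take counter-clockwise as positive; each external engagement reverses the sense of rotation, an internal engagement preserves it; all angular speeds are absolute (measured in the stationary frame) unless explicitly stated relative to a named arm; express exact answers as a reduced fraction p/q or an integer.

topology: planetary set — G1 38T / G2 13T / G3 64T, arm = carrier (Willis)
ring teeth: 38 + 2·13 = 64
38(ω_sun−ω_arm) = −64(ω_ring−ω_arm),  ω_arm = 0, ω_sun = 1
ω_ring = 0 − (38/64)(1−0) = -19/32
ω_out/ω_in = -19/32

-19/32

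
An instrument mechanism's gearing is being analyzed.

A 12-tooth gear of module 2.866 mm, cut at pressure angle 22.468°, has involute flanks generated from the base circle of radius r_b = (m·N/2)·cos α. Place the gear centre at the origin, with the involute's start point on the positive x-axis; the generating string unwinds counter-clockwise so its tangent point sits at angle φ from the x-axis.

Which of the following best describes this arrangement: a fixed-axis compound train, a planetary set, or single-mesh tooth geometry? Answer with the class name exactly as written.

single-mesh tooth geometry

topology: single-mesh involute geometry — m = 2.866, N = 12
classification: single-mesh tooth geometry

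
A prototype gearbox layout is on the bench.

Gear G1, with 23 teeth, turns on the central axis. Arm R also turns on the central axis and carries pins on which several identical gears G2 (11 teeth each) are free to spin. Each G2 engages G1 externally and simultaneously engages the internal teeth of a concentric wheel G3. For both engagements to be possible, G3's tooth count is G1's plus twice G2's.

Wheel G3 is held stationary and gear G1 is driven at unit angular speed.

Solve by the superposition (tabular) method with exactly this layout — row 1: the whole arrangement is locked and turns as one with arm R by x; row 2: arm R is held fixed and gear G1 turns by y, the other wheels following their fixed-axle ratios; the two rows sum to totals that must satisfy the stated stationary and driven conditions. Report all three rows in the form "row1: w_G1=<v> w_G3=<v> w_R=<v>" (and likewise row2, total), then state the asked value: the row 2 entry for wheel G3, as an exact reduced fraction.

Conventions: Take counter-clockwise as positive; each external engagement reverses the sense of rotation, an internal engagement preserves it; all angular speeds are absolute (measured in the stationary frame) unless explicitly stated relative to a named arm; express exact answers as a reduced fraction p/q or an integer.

row1: w_G1=23/68 w_G3=23/68 w_R=23/68
row2: w_G1=45/68 w_G3=-23/68 w_R=0
total: w_G1=1 w_G3=0 w_R=23/68
asked value: -23/68

planetary set (23T centre, 11T on arm, 45T internal) — Willis relation
superposition row 1 [locked train]: every member turns x
superposition row 2 [arm held]: sun y, ring −(23/45)·y, arm 0
boundary: total ω_ring = x − (23/45)·y = 0 and total ω_sun = x + y = 1  ⇒  y = 45/68, x = 23/68
row 2 ring = −(23/45)·45/68 = -23/68
totals (row 1 + row 2): sun 23/68 + 45/68 = 1, ring 23/68 + (-23/68) = 0, arm 23/68 + 0 = 23/68
asked cell (row2, ring) = -23/68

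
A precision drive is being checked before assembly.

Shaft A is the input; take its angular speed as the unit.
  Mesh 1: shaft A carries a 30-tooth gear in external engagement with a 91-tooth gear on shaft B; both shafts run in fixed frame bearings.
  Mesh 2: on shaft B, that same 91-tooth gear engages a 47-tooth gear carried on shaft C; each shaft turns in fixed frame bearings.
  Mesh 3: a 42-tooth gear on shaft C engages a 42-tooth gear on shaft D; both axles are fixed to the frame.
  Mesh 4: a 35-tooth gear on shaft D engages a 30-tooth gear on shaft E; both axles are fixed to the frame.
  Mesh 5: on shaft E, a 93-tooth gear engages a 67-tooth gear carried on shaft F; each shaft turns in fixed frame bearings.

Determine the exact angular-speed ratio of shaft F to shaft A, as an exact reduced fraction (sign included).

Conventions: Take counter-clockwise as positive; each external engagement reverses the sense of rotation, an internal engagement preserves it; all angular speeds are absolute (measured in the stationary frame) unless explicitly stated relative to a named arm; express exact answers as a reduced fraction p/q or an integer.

-3255/3149

class = fixed-axis compound train [5 meshes; 5 ratios multiply, 5 sense flips]
mesh 1 [30T→91T]: running ratio 30/91, sense −
mesh 2 [91T→47T]: running ratio 30/47, sense +
mesh 3 [42T→42T]: running ratio 30/47, sense −
mesh 4 [35T→30T]: running ratio 35/47, sense +
mesh 5 [93T→67T]: running ratio 3255/3149, sense −
ω_out/ω_in = -3255/3149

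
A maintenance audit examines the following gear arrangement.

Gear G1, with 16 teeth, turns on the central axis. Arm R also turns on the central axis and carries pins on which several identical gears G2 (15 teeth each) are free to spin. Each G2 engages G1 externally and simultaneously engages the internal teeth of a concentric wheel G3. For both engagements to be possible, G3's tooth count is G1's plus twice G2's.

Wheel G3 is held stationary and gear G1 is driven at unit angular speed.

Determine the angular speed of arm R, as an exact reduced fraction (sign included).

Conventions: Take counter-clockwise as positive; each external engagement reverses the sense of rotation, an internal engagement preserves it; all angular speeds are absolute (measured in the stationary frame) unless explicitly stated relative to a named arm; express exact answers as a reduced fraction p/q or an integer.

8/31

recognized (axles ride arm R): planetary set, 16/15/46 teeth
ring teeth: 16 + 2·15 = 46
16(ω_sun−ω_arm) = −46(ω_ring−ω_arm),  ω_ring = 0, ω_sun = 1
16(1−ω_arm) = −46(0−ω_arm)  ⇒  62·ω_arm = 16  ⇒  ω_arm = 8/31
exact speed ratio = 8/31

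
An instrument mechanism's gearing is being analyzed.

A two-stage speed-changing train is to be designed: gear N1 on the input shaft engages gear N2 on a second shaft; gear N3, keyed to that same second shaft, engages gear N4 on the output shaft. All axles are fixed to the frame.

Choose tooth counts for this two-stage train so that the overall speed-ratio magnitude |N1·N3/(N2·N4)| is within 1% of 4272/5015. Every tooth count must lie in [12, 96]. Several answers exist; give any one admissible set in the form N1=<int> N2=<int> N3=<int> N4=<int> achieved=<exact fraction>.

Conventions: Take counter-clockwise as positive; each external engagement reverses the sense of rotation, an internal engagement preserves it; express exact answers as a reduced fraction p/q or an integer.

topology: fixed-axis compound train — 2 stages, target 4272/5015
target = 4272/5015 in lowest terms: an exact hit needs N1·N3 = k·4272 and N2·N4 = k·5015 for one integer k, every count in [12, 96]; additionally prefer no 1:1 stage (N1 ≠ N2, N3 ≠ N4)
k = 1: N1·N3 = 4272 = 48·89, N2·N4 = 5015 = 59·85
achieved = 48·89/(59·85) = 4272/5015; |achieved − target| = 0 ≤ 1068/125375 ✓

N1=48 N2=59 N3=89 N4=85 achieved=4272/5015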